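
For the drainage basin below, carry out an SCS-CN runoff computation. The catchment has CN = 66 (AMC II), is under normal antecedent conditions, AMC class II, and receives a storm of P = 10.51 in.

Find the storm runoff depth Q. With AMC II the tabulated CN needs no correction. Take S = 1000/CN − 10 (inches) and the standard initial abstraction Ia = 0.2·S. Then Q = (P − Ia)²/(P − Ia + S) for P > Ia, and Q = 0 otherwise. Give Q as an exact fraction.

Q = 978626089/159333900 in ≈ 6.142 in

Average conditions: CN = 66 (no AMC adjustment).
Retention S: 1000/CN − 10 with CN=66.000 → S = 170/33 ≈ 5.152 in
Initial abstraction Ia = S/5 = (170/33)/5 = 34/33 ≈ 1.030 in
Excess rainfall: 10.510 − 1.030 = 9.480 in; P > Ia so Q > 0
Q: (31283/3300)² ÷ (48283/3300) = 978626089/159333900 in (≈ 6.142 in)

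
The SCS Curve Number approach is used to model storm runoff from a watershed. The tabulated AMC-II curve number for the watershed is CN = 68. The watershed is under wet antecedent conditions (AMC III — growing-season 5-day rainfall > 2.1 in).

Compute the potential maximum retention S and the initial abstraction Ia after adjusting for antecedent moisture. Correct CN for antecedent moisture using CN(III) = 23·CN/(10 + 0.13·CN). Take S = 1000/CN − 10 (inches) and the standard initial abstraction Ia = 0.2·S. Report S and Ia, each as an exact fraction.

S = 800/391 in ≈ 2.046 in; Ia = 160/391 in ≈ 0.409 in

Adjust CN=68 to AMC III: 23·68/(10 + 0.13·68) → 1564 ÷ (471/25) = 39100/471 ≈ 83.015
Retention S: 1000/CN − 10 with CN=83.015 → S = 800/391 ≈ 2.046 in
Initial abstraction Ia = S/5 = (800/391)/5 = 160/391 ≈ 0.409 in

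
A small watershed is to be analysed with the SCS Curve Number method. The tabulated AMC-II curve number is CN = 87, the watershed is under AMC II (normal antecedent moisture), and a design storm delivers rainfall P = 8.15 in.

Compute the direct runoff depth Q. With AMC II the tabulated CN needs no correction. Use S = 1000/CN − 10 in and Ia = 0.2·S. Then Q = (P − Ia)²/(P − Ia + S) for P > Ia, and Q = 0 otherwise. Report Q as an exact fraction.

Q = 186622921/28294140 in ≈ 6.596 in

Average conditions: CN = 87 (no AMC adjustment).
Retention S: 1000/CN − 10 with CN=87.000 → S = 130/87 ≈ 1.494 in
Initial abstraction Ia = S/5 = (130/87)/5 = 26/87 ≈ 0.299 in
Excess rainfall: 8.150 − 0.299 = 7.851 in; P > Ia so Q > 0
Q: (13661/1740)² ÷ (16261/1740) = 186622921/28294140 in (≈ 6.596 in)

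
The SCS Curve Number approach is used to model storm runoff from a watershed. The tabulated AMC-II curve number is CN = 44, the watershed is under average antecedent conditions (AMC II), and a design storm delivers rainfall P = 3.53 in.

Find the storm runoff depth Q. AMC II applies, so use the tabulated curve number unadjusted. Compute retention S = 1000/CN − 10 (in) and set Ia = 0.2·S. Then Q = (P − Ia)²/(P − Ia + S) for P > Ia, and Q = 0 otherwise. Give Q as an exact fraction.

AMC II — tabulated CN = 44 applies directly.
S = 1000/44 − 10 = 140/11 in ≈ 12.727 in
Ia = 0.2·(140/11) = 28/11 in ≈ 2.545 in
Since P=3.530 > Ia=2.545: effective rainfall P−Ia = 1083/1100 in
Q: (1083/1100)² ÷ (15083/1100) = 1172889/16591300 in (≈ 0.071 in)

Q = 1172889/16591300 in ≈ 0.071 in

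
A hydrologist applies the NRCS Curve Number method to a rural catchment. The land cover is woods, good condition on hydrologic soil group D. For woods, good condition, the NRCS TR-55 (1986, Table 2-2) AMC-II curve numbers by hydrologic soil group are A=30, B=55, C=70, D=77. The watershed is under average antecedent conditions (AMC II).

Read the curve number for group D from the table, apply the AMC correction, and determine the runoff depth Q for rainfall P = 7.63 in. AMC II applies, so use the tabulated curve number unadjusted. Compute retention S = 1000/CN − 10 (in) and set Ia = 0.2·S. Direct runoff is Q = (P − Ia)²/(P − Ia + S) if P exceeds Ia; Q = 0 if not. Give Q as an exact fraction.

Q = 2932330801/594062700 in ≈ 4.936 in

NRCS table: woods, good condition, soil group D → CN(II) = 77
CN(II) = 77; AMC II needs no correction.
Max retention: S = 1000/77 − 10 = 230/77 in (≈ 2.987 in)
Ia = 0.2·(230/77) = 46/77 in ≈ 0.597 in
Excess rainfall: 7.630 − 0.597 = 7.033 in; P > Ia so Q > 0
Runoff Q = (P−Ia)²/(P−Ia+S) = (7.033)²/(7.033+2.987) = 2932330801/594062700 ≈ 4.936 in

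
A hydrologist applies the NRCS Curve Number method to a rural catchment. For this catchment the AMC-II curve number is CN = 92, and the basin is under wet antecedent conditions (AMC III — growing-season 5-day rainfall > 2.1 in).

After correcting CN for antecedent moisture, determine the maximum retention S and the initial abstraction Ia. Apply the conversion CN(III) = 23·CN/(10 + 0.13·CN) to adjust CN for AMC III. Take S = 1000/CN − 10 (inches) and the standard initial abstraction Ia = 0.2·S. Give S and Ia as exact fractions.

S = 200/529 in ≈ 0.378 in; Ia = 40/529 in ≈ 0.076 in

Wet (AMC III): CN(III) = 23·92/(10 + 0.13·92) = 2116/(549/25) = 52900/549 ≈ 96.357
S = 1000/(52900/549) − 10 = 200/529 in ≈ 0.378 in
Ia = 0.2·(200/529) = 40/529 in ≈ 0.076 in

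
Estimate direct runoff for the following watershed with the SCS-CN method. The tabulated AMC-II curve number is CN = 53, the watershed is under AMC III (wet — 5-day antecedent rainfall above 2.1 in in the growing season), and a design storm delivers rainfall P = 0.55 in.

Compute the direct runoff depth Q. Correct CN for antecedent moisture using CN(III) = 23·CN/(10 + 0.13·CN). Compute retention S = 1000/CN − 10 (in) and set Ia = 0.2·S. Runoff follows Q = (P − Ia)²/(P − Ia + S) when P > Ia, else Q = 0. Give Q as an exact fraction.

Q = 0 in ≈ 0.000 in

CN(III) from CN(II)=53: (23·53)/(10 + 0.13·53) = 121900/1689 ≈ 72.173
S = 1000/(121900/1689) − 10 = 4700/1219 in ≈ 3.856 in
Ia = 0.2S: 0.2·3.856 = 0.771 in (exactly 940/1219)
P = 0.550 ≤ Ia = 0.771 in: entire storm abstracted, Q = 0.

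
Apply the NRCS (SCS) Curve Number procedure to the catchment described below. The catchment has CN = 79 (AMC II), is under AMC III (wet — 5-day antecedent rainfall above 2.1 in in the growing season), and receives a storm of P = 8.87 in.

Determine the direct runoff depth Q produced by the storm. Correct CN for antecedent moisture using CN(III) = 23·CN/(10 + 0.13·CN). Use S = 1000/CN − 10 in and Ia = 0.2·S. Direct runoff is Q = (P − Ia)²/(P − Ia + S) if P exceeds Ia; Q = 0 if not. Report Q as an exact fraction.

Wet (AMC III): CN(III) = 23·79/(10 + 0.13·79) = 1817/(2027/100) = 181700/2027 ≈ 89.640
S = 1000/(181700/2027) − 10 = 2100/1817 in ≈ 1.156 in
Initial abstraction Ia = S/5 = (2100/1817)/5 = 420/1817 ≈ 0.231 in
Since P=8.870 > Ia=0.231: effective rainfall P−Ia = 1569679/181700 in
Q: (1569679/181700)² ÷ (1779679/181700) = 2463892163041/323367674300 in (≈ 7.619 in)

Q = 2463892163041/323367674300 in ≈ 7.619 in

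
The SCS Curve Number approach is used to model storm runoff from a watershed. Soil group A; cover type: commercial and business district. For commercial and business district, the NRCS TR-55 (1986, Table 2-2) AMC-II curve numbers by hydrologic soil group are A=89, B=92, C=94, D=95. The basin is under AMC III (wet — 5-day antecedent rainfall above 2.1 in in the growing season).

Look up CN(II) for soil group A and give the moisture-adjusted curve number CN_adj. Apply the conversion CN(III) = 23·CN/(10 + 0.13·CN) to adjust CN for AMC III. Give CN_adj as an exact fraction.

NRCS table: commercial and business district, soil group A → CN(II) = 89
Adjust CN=89 to AMC III: 23·89/(10 + 0.13·89) → 2047 ÷ (2157/100) = 204700/2157 ≈ 94.900

CN_adj = 204700/2157 ≈ 94.900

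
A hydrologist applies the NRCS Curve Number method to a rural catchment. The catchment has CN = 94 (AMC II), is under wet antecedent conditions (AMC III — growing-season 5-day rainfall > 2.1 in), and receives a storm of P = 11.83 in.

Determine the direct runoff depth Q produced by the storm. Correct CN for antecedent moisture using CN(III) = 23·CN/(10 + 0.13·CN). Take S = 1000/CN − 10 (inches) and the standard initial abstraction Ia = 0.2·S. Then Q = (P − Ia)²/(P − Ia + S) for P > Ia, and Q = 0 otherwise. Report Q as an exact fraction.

Q = 1620078389329/140835166300 in ≈ 11.503 in

CN(III) from CN(II)=94: (23·94)/(10 + 0.13·94) = 108100/1111 ≈ 97.300
Retention S: 1000/CN − 10 with CN=97.300 → S = 300/1081 ≈ 0.278 in
Ia = 0.2·(300/1081) = 60/1081 in ≈ 0.056 in
Excess rainfall: 11.830 − 0.056 = 11.774 in; P > Ia so Q > 0
Q = (1272823/108100)²/((1272823/108100) + 300/1081) = (1620078389329/11685610000)/(1302823/108100) = 1620078389329/140835166300 in ≈ 11.503 in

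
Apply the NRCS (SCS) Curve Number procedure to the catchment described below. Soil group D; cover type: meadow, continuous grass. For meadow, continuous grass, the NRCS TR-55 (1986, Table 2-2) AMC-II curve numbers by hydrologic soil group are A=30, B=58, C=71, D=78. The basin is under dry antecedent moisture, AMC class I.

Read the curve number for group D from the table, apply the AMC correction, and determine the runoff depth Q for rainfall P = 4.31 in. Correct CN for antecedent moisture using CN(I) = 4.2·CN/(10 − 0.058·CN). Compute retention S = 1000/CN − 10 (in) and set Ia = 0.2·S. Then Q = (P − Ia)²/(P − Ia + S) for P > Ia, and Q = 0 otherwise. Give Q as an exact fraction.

Q = 59043654121/64945799100 in ≈ 0.909 in

NRCS table: meadow, continuous grass, soil group D → CN(II) = 78
CN(I) from CN(II)=78: (4.2·78)/(10 − 0.058·78) = 81900/1369 ≈ 59.825
S = 1000/(81900/1369) − 10 = 5500/819 in ≈ 6.716 in
Initial abstraction Ia = S/5 = (5500/819)/5 = 1100/819 ≈ 1.343 in
Since P=4.310 > Ia=1.343: effective rainfall P−Ia = 242989/81900 in
Q: (242989/81900)² ÷ (792989/81900) = 59043654121/64945799100 in (≈ 0.909 in)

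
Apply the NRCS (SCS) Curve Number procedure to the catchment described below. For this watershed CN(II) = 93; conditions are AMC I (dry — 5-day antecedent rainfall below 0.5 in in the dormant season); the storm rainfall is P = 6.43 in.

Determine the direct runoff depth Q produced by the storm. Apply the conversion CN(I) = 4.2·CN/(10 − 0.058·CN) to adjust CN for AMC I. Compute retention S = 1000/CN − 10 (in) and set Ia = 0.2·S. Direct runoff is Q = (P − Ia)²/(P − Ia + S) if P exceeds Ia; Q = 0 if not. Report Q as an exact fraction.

Q = 28695343609/6121176300 in ≈ 4.688 in

CN(I) from CN(II)=93: (4.2·93)/(10 − 0.058·93) = 27900/329 ≈ 84.802
Retention S: 1000/CN − 10 with CN=84.802 → S = 500/279 ≈ 1.792 in
Initial abstraction Ia = S/5 = (500/279)/5 = 100/279 ≈ 0.358 in
Since P=6.430 > Ia=0.358: effective rainfall P−Ia = 169397/27900 in
Q: (169397/27900)² ÷ (219397/27900) = 28695343609/6121176300 in (≈ 4.688 in)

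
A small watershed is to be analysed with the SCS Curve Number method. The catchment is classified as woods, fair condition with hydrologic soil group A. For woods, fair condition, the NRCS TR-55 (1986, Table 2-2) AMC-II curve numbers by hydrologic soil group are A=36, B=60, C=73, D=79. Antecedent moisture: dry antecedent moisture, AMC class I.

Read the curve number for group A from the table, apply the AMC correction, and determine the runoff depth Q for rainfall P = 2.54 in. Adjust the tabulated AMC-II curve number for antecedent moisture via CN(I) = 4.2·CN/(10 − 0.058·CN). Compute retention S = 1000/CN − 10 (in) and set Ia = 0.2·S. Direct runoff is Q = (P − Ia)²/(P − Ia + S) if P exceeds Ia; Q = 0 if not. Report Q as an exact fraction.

NRCS table: woods, fair condition, soil group A → CN(II) = 36
CN(I) from CN(II)=36: (4.2·36)/(10 − 0.058·36) = 18900/989 ≈ 19.110
Max retention: S = 1000/(18900/989) − 10 = 8000/189 in (≈ 42.328 in)
Initial abstraction Ia = S/5 = (8000/189)/5 = 1600/189 ≈ 8.466 in
P = 2.540 ≤ Ia = 8.466 in: entire storm abstracted, Q = 0.

Q = 0 in ≈ 0.000 in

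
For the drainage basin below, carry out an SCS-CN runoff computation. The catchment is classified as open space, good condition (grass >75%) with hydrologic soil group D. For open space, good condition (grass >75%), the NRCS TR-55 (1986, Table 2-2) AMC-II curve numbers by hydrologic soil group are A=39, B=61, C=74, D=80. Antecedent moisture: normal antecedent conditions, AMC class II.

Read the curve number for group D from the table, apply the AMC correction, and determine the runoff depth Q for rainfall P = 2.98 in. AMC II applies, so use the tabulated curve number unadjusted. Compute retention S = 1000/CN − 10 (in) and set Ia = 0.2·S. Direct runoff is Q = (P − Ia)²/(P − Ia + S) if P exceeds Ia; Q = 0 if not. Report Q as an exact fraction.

NRCS table: open space, good condition (grass >75%), soil group D → CN(II) = 80
Average conditions: CN = 80 (no AMC adjustment).
Retention S: 1000/CN − 10 with CN=80.000 → S = 5/2 ≈ 2.500 in
Ia = 0.2·(5/2) = 1/2 in ≈ 0.500 in
P − Ia = 2.980 − 0.500 = 62/25 ≈ 2.480 in (> 0, runoff occurs)
Q = (62/25)²/((62/25) + 5/2) = (3844/625)/(249/50) = 7688/6225 in ≈ 1.235 in

Q = 7688/6225 in ≈ 1.235 in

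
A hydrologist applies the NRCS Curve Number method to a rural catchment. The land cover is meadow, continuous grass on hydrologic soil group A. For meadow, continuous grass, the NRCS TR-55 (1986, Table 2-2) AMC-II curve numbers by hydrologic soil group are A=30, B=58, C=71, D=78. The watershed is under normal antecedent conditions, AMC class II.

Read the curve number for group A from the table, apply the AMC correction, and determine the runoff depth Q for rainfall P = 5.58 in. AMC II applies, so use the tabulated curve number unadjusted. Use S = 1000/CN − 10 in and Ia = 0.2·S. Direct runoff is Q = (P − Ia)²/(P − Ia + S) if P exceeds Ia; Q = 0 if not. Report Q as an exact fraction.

Q = 18769/545550 in ≈ 0.034 in

NRCS table: meadow, continuous grass, soil group A → CN(II) = 30
CN(II) = 30; AMC II needs no correction.
Max retention: S = 1000/30 − 10 = 70/3 in (≈ 23.333 in)
Ia = 0.2·(70/3) = 14/3 in ≈ 4.667 in
Since P=5.580 > Ia=4.667: effective rainfall P−Ia = 137/150 in
Q: (137/150)² ÷ (3637/150) = 18769/545550 in (≈ 0.034 in)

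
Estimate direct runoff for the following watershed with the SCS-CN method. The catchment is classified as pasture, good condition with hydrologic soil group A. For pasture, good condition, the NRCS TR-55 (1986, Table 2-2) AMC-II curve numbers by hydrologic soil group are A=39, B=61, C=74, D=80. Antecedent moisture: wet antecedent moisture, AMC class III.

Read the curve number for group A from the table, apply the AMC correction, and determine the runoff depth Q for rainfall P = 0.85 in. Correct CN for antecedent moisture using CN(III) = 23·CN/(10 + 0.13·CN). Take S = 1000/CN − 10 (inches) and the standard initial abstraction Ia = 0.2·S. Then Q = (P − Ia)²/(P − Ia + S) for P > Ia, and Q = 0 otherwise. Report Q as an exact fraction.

NRCS table: pasture, good condition, soil group A → CN(II) = 39
Adjust CN=39 to AMC III: 23·39/(10 + 0.13·39) → 897 ÷ (1507/100) = 89700/1507 ≈ 59.522
Retention S: 1000/CN − 10 with CN=59.522 → S = 6100/897 ≈ 6.800 in
Ia = 0.2·(6100/897) = 1220/897 in ≈ 1.360 in
P = 0.850 ≤ Ia = 1.360 in: entire storm abstracted, Q = 0.

Q = 0 in ≈ 0.000 in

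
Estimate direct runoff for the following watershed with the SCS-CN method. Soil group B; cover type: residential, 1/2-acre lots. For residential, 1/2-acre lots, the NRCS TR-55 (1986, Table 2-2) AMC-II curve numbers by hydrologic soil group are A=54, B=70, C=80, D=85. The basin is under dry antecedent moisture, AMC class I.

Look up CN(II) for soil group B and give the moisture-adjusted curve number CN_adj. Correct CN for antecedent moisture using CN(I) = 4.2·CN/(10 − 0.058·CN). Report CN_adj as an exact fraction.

CN_adj = 4900/99 ≈ 49.495

NRCS table: residential, 1/2-acre lots, soil group B → CN(II) = 70
Adjust CN=70 to AMC I: 4.2·70/(10 − 0.058·70) → 294 ÷ (297/50) = 4900/99 ≈ 49.495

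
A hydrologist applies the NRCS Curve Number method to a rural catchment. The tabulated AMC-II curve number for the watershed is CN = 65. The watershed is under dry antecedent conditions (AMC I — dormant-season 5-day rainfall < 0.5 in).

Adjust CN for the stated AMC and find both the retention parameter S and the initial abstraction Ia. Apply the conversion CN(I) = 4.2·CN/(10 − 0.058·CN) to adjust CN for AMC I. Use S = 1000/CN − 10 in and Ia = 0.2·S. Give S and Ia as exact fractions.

S = 500/39 in ≈ 12.821 in; Ia = 100/39 in ≈ 2.564 in

CN(I) from CN(II)=65: (4.2·65)/(10 − 0.058·65) = 3900/89 ≈ 43.820
S = 1000/(3900/89) − 10 = 500/39 in ≈ 12.821 in
Ia = 0.2·(500/39) = 100/39 in ≈ 2.564 in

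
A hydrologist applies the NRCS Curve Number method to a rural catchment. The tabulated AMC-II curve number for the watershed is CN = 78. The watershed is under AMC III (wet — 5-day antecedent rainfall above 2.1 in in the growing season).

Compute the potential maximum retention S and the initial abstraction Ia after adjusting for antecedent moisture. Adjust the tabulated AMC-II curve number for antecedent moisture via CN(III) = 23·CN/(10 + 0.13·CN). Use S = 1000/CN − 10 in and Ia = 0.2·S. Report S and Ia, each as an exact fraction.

CN(III) from CN(II)=78: (23·78)/(10 + 0.13·78) = 89700/1007 ≈ 89.076
S = 1000/(89700/1007) − 10 = 1100/897 in ≈ 1.226 in
Initial abstraction Ia = S/5 = (1100/897)/5 = 220/897 ≈ 0.245 in

S = 1100/897 in ≈ 1.226 in; Ia = 220/897 in ≈ 0.245 in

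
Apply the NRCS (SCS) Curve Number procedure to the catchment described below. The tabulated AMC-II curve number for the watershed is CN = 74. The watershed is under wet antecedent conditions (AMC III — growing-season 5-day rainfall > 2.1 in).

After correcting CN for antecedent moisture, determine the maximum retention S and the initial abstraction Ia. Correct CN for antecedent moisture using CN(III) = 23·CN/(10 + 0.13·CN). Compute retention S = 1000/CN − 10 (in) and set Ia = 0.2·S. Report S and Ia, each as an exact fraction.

CN(III) from CN(II)=74: (23·74)/(10 + 0.13·74) = 85100/981 ≈ 86.748
S = 1000/(85100/981) − 10 = 1300/851 in ≈ 1.528 in
Ia = 0.2S: 0.2·1.528 = 0.306 in (exactly 260/851)

S = 1300/851 in ≈ 1.528 in; Ia = 260/851 in ≈ 0.306 in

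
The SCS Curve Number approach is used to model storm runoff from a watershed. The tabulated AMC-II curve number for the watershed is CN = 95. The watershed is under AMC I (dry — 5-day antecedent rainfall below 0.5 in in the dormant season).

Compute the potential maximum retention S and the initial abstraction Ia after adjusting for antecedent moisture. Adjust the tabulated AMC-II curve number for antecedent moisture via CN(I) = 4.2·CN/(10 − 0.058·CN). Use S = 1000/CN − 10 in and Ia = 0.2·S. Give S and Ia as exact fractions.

S = 500/399 in ≈ 1.253 in; Ia = 100/399 in ≈ 0.251 in

Dry (AMC I): CN(I) = 4.2·95/(10 − 0.058·95) = 399/(449/100) = 39900/449 ≈ 88.864
Retention S: 1000/CN − 10 with CN=88.864 → S = 500/399 ≈ 1.253 in
Ia = 0.2·(500/399) = 100/399 in ≈ 0.251 in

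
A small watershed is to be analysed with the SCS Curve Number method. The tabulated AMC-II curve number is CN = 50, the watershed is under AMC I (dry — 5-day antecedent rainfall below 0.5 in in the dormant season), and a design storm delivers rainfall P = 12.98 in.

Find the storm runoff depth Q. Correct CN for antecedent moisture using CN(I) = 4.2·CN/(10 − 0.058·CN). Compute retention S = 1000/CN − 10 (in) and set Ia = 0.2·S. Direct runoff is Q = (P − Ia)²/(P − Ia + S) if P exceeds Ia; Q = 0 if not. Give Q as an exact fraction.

Adjust CN=50 to AMC I: 4.2·50/(10 − 0.058·50) → 210 ÷ (71/10) = 2100/71 ≈ 29.577
Retention S: 1000/CN − 10 with CN=29.577 → S = 500/21 ≈ 23.810 in
Ia = 0.2S: 0.2·23.810 = 4.762 in (exactly 100/21)
Excess rainfall: 12.980 − 4.762 = 8.218 in; P > Ia so Q > 0
Runoff Q = (P−Ia)²/(P−Ia+S) = (8.218)²/(8.218+23.810) = 74459641/35310450 ≈ 2.109 in

Q = 74459641/35310450 in ≈ 2.109 in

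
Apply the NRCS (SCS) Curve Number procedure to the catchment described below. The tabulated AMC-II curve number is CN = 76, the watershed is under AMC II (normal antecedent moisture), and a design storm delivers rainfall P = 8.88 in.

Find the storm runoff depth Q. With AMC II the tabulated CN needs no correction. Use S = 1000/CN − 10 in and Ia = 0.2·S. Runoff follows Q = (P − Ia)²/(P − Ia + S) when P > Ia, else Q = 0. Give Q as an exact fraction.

AMC II — tabulated CN = 76 applies directly.
Max retention: S = 1000/76 − 10 = 60/19 in (≈ 3.158 in)
Ia = 0.2·(60/19) = 12/19 in ≈ 0.632 in
Since P=8.880 > Ia=0.632: effective rainfall P−Ia = 3918/475 in
Q: (3918/475)² ÷ (5418/475) = 852818/142975 in (≈ 5.965 in)

Q = 852818/142975 in ≈ 5.965 in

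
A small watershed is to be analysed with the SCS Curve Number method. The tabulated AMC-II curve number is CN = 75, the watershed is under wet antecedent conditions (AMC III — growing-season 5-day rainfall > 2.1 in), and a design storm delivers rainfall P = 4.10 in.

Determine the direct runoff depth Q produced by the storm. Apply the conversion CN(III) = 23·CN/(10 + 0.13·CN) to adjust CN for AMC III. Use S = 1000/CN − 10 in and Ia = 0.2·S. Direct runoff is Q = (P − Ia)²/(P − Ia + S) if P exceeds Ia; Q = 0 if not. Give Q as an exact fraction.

Q = 6911641/2504010 in ≈ 2.760 in

Adjust CN=75 to AMC III: 23·75/(10 + 0.13·75) → 1725 ÷ (79/4) = 6900/79 ≈ 87.342
Retention S: 1000/CN − 10 with CN=87.342 → S = 100/69 ≈ 1.449 in
Ia = 0.2·(100/69) = 20/69 in ≈ 0.290 in
P − Ia = 4.100 − 0.290 = 2629/690 ≈ 3.810 in (> 0, runoff occurs)
Q: (2629/690)² ÷ (3629/690) = 6911641/2504010 in (≈ 2.760 in)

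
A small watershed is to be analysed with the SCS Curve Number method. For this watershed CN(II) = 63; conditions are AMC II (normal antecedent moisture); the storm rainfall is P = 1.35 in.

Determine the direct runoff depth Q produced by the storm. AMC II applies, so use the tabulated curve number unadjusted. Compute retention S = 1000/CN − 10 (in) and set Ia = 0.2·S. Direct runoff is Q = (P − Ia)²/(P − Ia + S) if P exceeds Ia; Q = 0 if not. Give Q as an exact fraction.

Q = 48841/9602460 in ≈ 0.005 in

CN(II) = 63; AMC II needs no correction.
S = 1000/63 − 10 = 370/63 in ≈ 5.873 in
Ia = 0.2S: 0.2·5.873 = 1.175 in (exactly 74/63)
Excess rainfall: 1.350 − 1.175 = 0.175 in; P > Ia so Q > 0
Q: (221/1260)² ÷ (7621/1260) = 48841/9602460 in (≈ 0.005 in)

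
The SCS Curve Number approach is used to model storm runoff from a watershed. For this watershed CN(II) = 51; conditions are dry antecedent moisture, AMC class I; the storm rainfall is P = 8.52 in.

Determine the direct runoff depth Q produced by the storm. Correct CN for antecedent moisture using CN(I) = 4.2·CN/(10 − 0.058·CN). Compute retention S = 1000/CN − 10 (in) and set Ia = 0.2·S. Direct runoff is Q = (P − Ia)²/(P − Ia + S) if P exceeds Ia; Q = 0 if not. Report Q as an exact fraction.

Q = 227677921/392402925 in ≈ 0.580 in

Dry (AMC I): CN(I) = 4.2·51/(10 − 0.058·51) = (1071/5)/(3521/500) = 15300/503 ≈ 30.417
S = 1000/(15300/503) − 10 = 3500/153 in ≈ 22.876 in
Ia = 0.2·(3500/153) = 700/153 in ≈ 4.575 in
Since P=8.520 > Ia=4.575: effective rainfall P−Ia = 15089/3825 in
Q: (15089/3825)² ÷ (102589/3825) = 227677921/392402925 in (≈ 0.580 in)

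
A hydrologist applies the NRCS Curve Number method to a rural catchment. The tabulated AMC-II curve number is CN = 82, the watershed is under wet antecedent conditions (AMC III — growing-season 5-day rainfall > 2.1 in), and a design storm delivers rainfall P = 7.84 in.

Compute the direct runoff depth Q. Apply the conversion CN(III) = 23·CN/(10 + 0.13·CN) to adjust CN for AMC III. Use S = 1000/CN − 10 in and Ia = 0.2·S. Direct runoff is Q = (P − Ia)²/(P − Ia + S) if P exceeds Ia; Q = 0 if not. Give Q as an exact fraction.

Adjust CN=82 to AMC III: 23·82/(10 + 0.13·82) → 1886 ÷ (1033/50) = 94300/1033 ≈ 91.288
Retention S: 1000/CN − 10 with CN=91.288 → S = 900/943 ≈ 0.954 in
Ia = 0.2·(900/943) = 180/943 in ≈ 0.191 in
P − Ia = 7.840 − 0.191 = 180328/23575 ≈ 7.649 in (> 0, runoff occurs)
Q = (180328/23575)²/((180328/23575) + 900/943) = (32518187584/555780625)/(202828/23575) = 8129546896/1195417525 in ≈ 6.801 in

Q = 8129546896/1195417525 in ≈ 6.801 in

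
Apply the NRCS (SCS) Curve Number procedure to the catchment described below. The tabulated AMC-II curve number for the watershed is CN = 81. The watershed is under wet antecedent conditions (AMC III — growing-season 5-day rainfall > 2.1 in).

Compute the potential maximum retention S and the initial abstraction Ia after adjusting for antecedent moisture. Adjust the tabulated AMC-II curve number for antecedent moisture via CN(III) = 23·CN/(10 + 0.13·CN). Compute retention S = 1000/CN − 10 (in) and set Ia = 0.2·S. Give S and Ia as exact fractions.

S = 1900/1863 in ≈ 1.020 in; Ia = 380/1863 in ≈ 0.204 in

Wet (AMC III): CN(III) = 23·81/(10 + 0.13·81) = 1863/(2053/100) = 186300/2053 ≈ 90.745
Retention S: 1000/CN − 10 with CN=90.745 → S = 1900/1863 ≈ 1.020 in
Initial abstraction Ia = S/5 = (1900/1863)/5 = 380/1863 ≈ 0.204 in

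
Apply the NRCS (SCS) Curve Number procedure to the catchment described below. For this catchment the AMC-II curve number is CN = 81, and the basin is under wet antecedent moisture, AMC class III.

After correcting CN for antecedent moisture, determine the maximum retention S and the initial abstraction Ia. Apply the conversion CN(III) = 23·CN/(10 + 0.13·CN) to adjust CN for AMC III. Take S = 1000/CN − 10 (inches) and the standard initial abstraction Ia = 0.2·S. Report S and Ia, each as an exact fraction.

Wet (AMC III): CN(III) = 23·81/(10 + 0.13·81) = 1863/(2053/100) = 186300/2053 ≈ 90.745
Retention S: 1000/CN − 10 with CN=90.745 → S = 1900/1863 ≈ 1.020 in
Ia = 0.2S: 0.2·1.020 = 0.204 in (exactly 380/1863)

S = 1900/1863 in ≈ 1.020 in; Ia = 380/1863 in ≈ 0.204 in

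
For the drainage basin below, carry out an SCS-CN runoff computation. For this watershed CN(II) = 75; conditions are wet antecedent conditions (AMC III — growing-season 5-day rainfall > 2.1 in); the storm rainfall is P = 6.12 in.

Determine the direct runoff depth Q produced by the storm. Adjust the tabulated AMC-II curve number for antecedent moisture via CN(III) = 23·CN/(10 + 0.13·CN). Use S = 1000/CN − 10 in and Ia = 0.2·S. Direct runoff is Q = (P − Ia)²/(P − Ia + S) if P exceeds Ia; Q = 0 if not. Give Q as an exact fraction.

Wet (AMC III): CN(III) = 23·75/(10 + 0.13·75) = 1725/(79/4) = 6900/79 ≈ 87.342
Max retention: S = 1000/(6900/79) − 10 = 100/69 in (≈ 1.449 in)
Initial abstraction Ia = S/5 = (100/69)/5 = 20/69 ≈ 0.290 in
P − Ia = 6.120 − 0.290 = 10057/1725 ≈ 5.830 in (> 0, runoff occurs)
Runoff Q = (P−Ia)²/(P−Ia+S) = (5.830)²/(5.830+1.449) = 101143249/21660825 ≈ 4.669 in

Q = 101143249/21660825 in ≈ 4.669 in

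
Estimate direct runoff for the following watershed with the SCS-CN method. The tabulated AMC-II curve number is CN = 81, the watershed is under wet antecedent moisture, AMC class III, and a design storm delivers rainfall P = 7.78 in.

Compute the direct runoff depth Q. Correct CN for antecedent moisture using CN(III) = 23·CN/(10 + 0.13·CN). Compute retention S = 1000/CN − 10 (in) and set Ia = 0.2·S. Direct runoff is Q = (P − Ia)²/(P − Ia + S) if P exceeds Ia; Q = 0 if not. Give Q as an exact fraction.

Adjust CN=81 to AMC III: 23·81/(10 + 0.13·81) → 1863 ÷ (2053/100) = 186300/2053 ≈ 90.745
Retention S: 1000/CN − 10 with CN=90.745 → S = 1900/1863 ≈ 1.020 in
Initial abstraction Ia = S/5 = (1900/1863)/5 = 380/1863 ≈ 0.204 in
P − Ia = 7.780 − 0.204 = 705707/93150 ≈ 7.576 in (> 0, runoff occurs)
Runoff Q = (P−Ia)²/(P−Ia+S) = (7.576)²/(7.576+1.020) = 498022369849/74585857050 ≈ 6.677 in

Q = 498022369849/74585857050 in ≈ 6.677 in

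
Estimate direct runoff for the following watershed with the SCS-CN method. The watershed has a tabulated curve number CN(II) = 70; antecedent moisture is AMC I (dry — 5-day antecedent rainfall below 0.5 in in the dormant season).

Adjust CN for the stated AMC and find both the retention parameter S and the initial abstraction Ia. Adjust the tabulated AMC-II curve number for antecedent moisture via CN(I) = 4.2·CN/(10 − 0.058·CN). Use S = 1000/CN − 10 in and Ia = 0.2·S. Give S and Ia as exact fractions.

S = 500/49 in ≈ 10.204 in; Ia = 100/49 in ≈ 2.041 in

Adjust CN=70 to AMC I: 4.2·70/(10 − 0.058·70) → 294 ÷ (297/50) = 4900/99 ≈ 49.495
S = 1000/(4900/99) − 10 = 500/49 in ≈ 10.204 in
Ia = 0.2·(500/49) = 100/49 in ≈ 2.041 in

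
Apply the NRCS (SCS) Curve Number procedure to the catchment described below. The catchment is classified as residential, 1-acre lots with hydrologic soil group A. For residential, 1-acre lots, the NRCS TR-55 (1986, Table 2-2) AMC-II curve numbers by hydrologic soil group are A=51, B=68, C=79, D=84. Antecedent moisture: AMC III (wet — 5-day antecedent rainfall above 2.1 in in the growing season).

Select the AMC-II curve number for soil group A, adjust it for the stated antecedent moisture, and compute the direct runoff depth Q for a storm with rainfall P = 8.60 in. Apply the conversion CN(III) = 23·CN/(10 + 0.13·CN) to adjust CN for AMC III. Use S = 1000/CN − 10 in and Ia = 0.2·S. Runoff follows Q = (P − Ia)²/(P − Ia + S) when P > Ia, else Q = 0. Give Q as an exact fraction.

Q = 2073800521/410778735 in ≈ 5.048 in

NRCS table: residential, 1-acre lots, soil group A → CN(II) = 51
CN(III) from CN(II)=51: (23·51)/(10 + 0.13·51) = 117300/1663 ≈ 70.535
Retention S: 1000/CN − 10 with CN=70.535 → S = 4900/1173 ≈ 4.177 in
Initial abstraction Ia = S/5 = (4900/1173)/5 = 980/1173 ≈ 0.835 in
Since P=8.600 > Ia=0.835: effective rainfall P−Ia = 45539/5865 in
Q: (45539/5865)² ÷ (70039/5865) = 2073800521/410778735 in (≈ 5.048 in)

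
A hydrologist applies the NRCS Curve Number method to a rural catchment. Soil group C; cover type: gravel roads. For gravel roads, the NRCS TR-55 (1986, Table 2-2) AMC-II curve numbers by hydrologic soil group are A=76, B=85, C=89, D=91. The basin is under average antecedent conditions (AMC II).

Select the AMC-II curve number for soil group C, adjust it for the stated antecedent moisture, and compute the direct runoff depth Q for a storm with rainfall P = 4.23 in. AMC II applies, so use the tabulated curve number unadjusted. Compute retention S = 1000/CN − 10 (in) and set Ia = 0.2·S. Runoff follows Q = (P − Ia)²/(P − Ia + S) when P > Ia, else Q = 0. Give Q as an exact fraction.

Q = 1256489809/413378300 in ≈ 3.040 in

NRCS table: gravel roads, soil group C → CN(II) = 89
Average conditions: CN = 89 (no AMC adjustment).
S = 1000/89 − 10 = 110/89 in ≈ 1.236 in
Initial abstraction Ia = S/5 = (110/89)/5 = 22/89 ≈ 0.247 in
Excess rainfall: 4.230 − 0.247 = 3.983 in; P > Ia so Q > 0
Q = (35447/8900)²/((35447/8900) + 110/89) = (1256489809/79210000)/(46447/8900) = 1256489809/413378300 in ≈ 3.040 in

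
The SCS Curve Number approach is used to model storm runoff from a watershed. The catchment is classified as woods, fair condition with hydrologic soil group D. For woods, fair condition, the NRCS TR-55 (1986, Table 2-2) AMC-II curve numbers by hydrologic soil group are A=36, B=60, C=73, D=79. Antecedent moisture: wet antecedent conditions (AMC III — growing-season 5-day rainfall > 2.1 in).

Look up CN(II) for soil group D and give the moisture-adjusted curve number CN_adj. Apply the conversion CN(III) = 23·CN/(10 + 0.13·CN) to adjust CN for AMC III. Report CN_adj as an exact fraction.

NRCS table: woods, fair condition, soil group D → CN(II) = 79
CN(III) from CN(II)=79: (23·79)/(10 + 0.13·79) = 181700/2027 ≈ 89.640

CN_adj = 181700/2027 ≈ 89.640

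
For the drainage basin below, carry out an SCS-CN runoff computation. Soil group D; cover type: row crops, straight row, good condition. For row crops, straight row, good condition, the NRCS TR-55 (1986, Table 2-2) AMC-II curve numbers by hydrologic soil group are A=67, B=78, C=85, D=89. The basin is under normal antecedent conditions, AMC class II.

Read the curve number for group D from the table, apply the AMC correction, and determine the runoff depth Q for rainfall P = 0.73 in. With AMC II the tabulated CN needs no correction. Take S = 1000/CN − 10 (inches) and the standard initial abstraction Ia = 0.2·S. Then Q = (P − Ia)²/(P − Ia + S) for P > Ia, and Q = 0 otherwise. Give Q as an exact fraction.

NRCS table: row crops, straight row, good condition, soil group D → CN(II) = 89
Average conditions: CN = 89 (no AMC adjustment).
Max retention: S = 1000/89 − 10 = 110/89 in (≈ 1.236 in)
Ia = 0.2S: 0.2·1.236 = 0.247 in (exactly 22/89)
P − Ia = 0.730 − 0.247 = 4297/8900 ≈ 0.483 in (> 0, runoff occurs)
Q: (4297/8900)² ÷ (15297/8900) = 18464209/136143300 in (≈ 0.136 in)

Q = 18464209/136143300 in ≈ 0.136 in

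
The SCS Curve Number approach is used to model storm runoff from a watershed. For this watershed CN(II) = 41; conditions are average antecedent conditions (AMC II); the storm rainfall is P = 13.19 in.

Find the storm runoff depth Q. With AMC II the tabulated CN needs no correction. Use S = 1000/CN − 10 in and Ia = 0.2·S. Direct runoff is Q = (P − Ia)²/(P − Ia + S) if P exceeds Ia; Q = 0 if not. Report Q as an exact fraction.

Q = 1787513841/415243900 in ≈ 4.305 in

Average conditions: CN = 41 (no AMC adjustment).
Max retention: S = 1000/41 − 10 = 590/41 in (≈ 14.390 in)
Initial abstraction Ia = S/5 = (590/41)/5 = 118/41 ≈ 2.878 in
P − Ia = 13.190 − 2.878 = 42279/4100 ≈ 10.312 in (> 0, runoff occurs)
Q = (42279/4100)²/((42279/4100) + 590/41) = (1787513841/16810000)/(101279/4100) = 1787513841/415243900 in ≈ 4.305 in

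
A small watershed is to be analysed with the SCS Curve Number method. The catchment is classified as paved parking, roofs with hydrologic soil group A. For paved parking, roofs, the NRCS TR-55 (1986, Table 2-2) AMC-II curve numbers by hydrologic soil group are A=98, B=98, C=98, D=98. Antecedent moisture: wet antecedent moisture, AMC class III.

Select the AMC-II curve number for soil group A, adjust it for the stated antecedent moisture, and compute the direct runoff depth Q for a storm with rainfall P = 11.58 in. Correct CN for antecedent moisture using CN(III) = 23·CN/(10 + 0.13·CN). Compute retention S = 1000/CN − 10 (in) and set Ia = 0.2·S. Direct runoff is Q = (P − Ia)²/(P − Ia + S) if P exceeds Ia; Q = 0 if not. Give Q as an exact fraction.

Q = 424495250089/36995634550 in ≈ 11.474 in

NRCS table: paved parking, roofs, soil group A → CN(II) = 98
Adjust CN=98 to AMC III: 23·98/(10 + 0.13·98) → 2254 ÷ (1137/50) = 112700/1137 ≈ 99.120
Max retention: S = 1000/(112700/1137) − 10 = 100/1127 in (≈ 0.089 in)
Ia = 0.2·(100/1127) = 20/1127 in ≈ 0.018 in
Since P=11.580 > Ia=0.018: effective rainfall P−Ia = 651533/56350 in
Runoff Q = (P−Ia)²/(P−Ia+S) = (11.562)²/(11.562+0.089) = 424495250089/36995634550 ≈ 11.474 in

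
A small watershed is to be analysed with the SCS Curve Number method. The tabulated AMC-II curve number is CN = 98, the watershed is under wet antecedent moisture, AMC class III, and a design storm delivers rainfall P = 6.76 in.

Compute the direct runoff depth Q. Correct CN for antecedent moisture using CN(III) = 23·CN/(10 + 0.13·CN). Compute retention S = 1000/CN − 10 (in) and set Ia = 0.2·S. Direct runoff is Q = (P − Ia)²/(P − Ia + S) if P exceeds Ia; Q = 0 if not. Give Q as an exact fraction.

Q = 36085941369/5422645025 in ≈ 6.655 in

Wet (AMC III): CN(III) = 23·98/(10 + 0.13·98) = 2254/(1137/50) = 112700/1137 ≈ 99.120
Retention S: 1000/CN − 10 with CN=99.120 → S = 100/1127 ≈ 0.089 in
Ia = 0.2S: 0.2·0.089 = 0.018 in (exactly 20/1127)
Since P=6.760 > Ia=0.018: effective rainfall P−Ia = 189963/28175 in
Q = (189963/28175)²/((189963/28175) + 100/1127) = (36085941369/793830625)/(192463/28175) = 36085941369/5422645025 in ≈ 6.655 in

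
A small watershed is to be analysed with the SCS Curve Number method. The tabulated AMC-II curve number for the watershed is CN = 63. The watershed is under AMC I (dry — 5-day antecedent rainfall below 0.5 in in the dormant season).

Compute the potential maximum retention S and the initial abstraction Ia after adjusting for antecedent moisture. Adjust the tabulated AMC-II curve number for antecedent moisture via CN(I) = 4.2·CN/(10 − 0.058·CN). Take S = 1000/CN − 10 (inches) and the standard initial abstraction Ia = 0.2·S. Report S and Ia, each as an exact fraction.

Dry (AMC I): CN(I) = 4.2·63/(10 − 0.058·63) = (1323/5)/(3173/500) = 132300/3173 ≈ 41.696
Max retention: S = 1000/(132300/3173) − 10 = 18500/1323 in (≈ 13.983 in)
Ia = 0.2S: 0.2·13.983 = 2.797 in (exactly 3700/1323)

S = 18500/1323 in ≈ 13.983 in; Ia = 3700/1323 in ≈ 2.797 in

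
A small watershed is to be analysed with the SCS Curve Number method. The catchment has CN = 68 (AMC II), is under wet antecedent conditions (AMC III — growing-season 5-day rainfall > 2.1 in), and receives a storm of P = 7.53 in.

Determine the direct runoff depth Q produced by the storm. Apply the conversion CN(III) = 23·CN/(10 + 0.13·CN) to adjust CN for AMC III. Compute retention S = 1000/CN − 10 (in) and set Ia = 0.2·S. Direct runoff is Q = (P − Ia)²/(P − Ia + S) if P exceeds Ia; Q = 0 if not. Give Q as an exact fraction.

Adjust CN=68 to AMC III: 23·68/(10 + 0.13·68) → 1564 ÷ (471/25) = 39100/471 ≈ 83.015
Retention S: 1000/CN − 10 with CN=83.015 → S = 800/391 ≈ 2.046 in
Initial abstraction Ia = S/5 = (800/391)/5 = 160/391 ≈ 0.409 in
Excess rainfall: 7.530 − 0.409 = 7.121 in; P > Ia so Q > 0
Runoff Q = (P−Ia)²/(P−Ia+S) = (7.121)²/(7.121+2.046) = 77519366929/14014339300 ≈ 5.531 in

Q = 77519366929/14014339300 in ≈ 5.531 in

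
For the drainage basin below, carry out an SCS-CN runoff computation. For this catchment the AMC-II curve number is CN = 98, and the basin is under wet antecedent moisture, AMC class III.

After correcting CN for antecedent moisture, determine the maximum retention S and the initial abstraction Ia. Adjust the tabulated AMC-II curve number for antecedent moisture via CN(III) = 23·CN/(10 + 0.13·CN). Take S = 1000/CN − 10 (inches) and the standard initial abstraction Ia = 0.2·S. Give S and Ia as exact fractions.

Adjust CN=98 to AMC III: 23·98/(10 + 0.13·98) → 2254 ÷ (1137/50) = 112700/1137 ≈ 99.120
S = 1000/(112700/1137) − 10 = 100/1127 in ≈ 0.089 in
Initial abstraction Ia = S/5 = (100/1127)/5 = 20/1127 ≈ 0.018 in

S = 100/1127 in ≈ 0.089 in; Ia = 20/1127 in ≈ 0.018 in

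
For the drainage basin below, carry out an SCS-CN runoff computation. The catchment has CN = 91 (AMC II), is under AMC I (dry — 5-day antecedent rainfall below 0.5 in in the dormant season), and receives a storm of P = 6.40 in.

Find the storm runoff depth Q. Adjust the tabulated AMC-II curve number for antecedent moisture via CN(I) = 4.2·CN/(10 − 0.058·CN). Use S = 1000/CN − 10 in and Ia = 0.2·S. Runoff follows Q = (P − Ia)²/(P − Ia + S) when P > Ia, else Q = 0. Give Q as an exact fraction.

Q = 22287841/5252065 in ≈ 4.244 in

Dry (AMC I): CN(I) = 4.2·91/(10 − 0.058·91) = (1911/5)/(2361/500) = 63700/787 ≈ 80.940
Max retention: S = 1000/(63700/787) − 10 = 1500/637 in (≈ 2.355 in)
Ia = 0.2S: 0.2·2.355 = 0.471 in (exactly 300/637)
Excess rainfall: 6.400 − 0.471 = 5.929 in; P > Ia so Q > 0
Q = (18884/3185)²/((18884/3185) + 1500/637) = (356605456/10144225)/(26384/3185) = 22287841/5252065 in ≈ 4.244 in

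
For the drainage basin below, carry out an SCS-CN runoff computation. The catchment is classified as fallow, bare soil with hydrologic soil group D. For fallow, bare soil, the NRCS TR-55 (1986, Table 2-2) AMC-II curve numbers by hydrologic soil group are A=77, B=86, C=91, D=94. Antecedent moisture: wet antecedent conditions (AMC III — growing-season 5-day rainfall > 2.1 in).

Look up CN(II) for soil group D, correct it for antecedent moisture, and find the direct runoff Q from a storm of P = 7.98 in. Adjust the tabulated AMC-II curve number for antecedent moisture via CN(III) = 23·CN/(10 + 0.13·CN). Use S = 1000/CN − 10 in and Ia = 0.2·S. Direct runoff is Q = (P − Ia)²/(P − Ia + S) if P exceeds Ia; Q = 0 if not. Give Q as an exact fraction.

Q = 61152388587/7987130650 in ≈ 7.656 in

NRCS table: fallow, bare soil, soil group D → CN(II) = 94
Adjust CN=94 to AMC III: 23·94/(10 + 0.13·94) → 2162 ÷ (1111/50) = 108100/1111 ≈ 97.300
Retention S: 1000/CN − 10 with CN=97.300 → S = 300/1081 ≈ 0.278 in
Ia = 0.2S: 0.2·0.278 = 0.056 in (exactly 60/1081)
Excess rainfall: 7.980 − 0.056 = 7.924 in; P > Ia so Q > 0
Q = (428319/54050)²/((428319/54050) + 300/1081) = (183457165761/2921402500)/(443319/54050) = 61152388587/7987130650 in ≈ 7.656 in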